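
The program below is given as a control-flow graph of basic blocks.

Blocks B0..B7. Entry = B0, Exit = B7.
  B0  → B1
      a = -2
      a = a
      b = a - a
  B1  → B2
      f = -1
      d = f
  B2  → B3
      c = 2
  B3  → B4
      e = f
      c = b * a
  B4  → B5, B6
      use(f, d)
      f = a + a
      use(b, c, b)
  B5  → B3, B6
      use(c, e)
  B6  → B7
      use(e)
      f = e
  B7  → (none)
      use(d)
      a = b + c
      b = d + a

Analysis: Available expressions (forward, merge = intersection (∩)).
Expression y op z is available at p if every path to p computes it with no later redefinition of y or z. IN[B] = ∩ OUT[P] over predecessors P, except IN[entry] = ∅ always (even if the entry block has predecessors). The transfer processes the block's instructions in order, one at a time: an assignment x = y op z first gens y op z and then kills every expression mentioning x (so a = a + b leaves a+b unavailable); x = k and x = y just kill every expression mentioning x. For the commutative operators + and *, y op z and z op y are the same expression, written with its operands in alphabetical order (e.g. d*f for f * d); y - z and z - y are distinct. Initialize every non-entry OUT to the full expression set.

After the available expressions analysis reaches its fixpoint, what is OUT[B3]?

Fixpoint table:
  B0: | IN={} | OUT={a-a}
  B1: | IN={a-a} | OUT={a-a}
  B2: | IN={a-a} | OUT={a-a}
  B3: | IN={a-a} | OUT={a*b, a-a}
  B4: | IN={a*b, a-a} | OUT={a*b, a+a, a-a}
  B5: | IN={a*b, a+a, a-a} | OUT={a*b, a+a, a-a}
  B6: | IN={a*b, a+a, a-a} | OUT={a*b, a+a, a-a}
  B7: | IN={a*b, a+a, a-a} | OUT={a+d}

Merge at B3: IN[B3] = OUT[B2] ∩ OUT[B5] = {a-a}
Applying B3's transfer function to that IN value gives OUT[B3] (row B3 above).

Answer: {a*b, a-a}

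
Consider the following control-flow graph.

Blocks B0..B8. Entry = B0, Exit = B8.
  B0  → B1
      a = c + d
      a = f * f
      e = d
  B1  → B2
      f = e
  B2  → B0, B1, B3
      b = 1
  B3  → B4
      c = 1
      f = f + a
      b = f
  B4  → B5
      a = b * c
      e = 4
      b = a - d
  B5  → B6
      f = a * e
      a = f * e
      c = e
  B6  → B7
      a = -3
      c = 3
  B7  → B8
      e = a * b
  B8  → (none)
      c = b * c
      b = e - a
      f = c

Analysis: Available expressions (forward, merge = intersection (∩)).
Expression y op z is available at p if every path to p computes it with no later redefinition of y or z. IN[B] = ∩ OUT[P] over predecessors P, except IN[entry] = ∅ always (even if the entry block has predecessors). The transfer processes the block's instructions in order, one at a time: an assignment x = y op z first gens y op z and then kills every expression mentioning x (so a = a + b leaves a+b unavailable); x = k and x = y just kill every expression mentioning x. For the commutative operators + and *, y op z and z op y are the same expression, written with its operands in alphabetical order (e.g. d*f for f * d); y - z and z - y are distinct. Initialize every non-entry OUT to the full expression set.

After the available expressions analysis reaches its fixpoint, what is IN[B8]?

Fixpoint table:
  B0: | IN={} | OUT={c+d, f*f}
  B1: | IN={c+d} | OUT={c+d}
  B2: | IN={c+d} | OUT={c+d}
  B3: | IN={c+d} | OUT={}
  B4: | IN={} | OUT={a-d}
  B5: | IN={a-d} | OUT={e*f}
  B6: | IN={e*f} | OUT={e*f}
  B7: | IN={e*f} | OUT={a*b}
  B8: | IN={a*b} | OUT={e-a}

Merge at B8: IN[B8] = OUT[B7] = {a*b}

Answer: {a*b}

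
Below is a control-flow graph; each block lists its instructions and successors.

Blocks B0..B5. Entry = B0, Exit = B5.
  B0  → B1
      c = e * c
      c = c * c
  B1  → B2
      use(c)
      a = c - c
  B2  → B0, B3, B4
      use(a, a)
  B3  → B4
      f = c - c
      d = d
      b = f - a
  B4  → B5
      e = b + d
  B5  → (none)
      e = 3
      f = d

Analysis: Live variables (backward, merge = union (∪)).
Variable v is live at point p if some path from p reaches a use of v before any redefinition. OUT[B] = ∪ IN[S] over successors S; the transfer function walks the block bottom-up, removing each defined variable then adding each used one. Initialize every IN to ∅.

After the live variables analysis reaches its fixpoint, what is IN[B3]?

Answer: {a, c, d}

Derivation:
Per-block solution:
  B0:  IN={b, c, d, e}  OUT={b, c, d, e}
  B1:  IN={b, c, d, e}  OUT={a, b, c, d, e}
  B2:  IN={a, b, c, d, e}  OUT={a, b, c, d, e}
  B3:  IN={a, c, d}  OUT={b, d}
  B4:  IN={b, d}  OUT={d}
  B5:  IN={d}  OUT={}

Merge at B3: OUT[B3] = IN[B4] = {b, d}
Applying B3's transfer function to that OUT value gives IN[B3] (row B3 above).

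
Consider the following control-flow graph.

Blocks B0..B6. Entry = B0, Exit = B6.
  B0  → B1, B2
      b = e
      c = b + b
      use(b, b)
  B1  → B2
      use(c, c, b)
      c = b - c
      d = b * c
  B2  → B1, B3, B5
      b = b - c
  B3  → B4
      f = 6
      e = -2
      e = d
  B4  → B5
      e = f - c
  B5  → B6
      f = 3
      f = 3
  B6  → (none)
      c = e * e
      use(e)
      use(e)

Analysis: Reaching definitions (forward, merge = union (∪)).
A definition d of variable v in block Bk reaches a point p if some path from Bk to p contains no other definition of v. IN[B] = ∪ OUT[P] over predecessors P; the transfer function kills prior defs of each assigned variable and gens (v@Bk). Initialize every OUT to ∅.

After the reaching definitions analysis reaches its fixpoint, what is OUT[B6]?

Answer: {b@B2, c@B6, d@B1, e@B4, f@B5}

Derivation:
Fixpoint table:
  B0:   IN={}   OUT={b@B0, c@B0}
  B1:   IN={b@B0, b@B2, c@B0, c@B1, d@B1}   OUT={b@B0, b@B2, c@B1, d@B1}
  B2:   IN={b@B0, b@B2, c@B0, c@B1, d@B1}   OUT={b@B2, c@B0, c@B1, d@B1}
  B3:   IN={b@B2, c@B0, c@B1, d@B1}   OUT={b@B2, c@B0, c@B1, d@B1, e@B3, f@B3}
  B4:   IN={b@B2, c@B0, c@B1, d@B1, e@B3, f@B3}   OUT={b@B2, c@B0, c@B1, d@B1, e@B4, f@B3}
  B5:   IN={b@B2, c@B0, c@B1, d@B1, e@B4, f@B3}   OUT={b@B2, c@B0, c@B1, d@B1, e@B4, f@B5}
  B6:   IN={b@B2, c@B0, c@B1, d@B1, e@B4, f@B5}   OUT={b@B2, c@B6, d@B1, e@B4, f@B5}

Merge at B6: IN[B6] = OUT[B5] = {b@B2, c@B0, c@B1, d@B1, e@B4, f@B5}
Applying B6's transfer function to that IN value gives OUT[B6] (row B6 above).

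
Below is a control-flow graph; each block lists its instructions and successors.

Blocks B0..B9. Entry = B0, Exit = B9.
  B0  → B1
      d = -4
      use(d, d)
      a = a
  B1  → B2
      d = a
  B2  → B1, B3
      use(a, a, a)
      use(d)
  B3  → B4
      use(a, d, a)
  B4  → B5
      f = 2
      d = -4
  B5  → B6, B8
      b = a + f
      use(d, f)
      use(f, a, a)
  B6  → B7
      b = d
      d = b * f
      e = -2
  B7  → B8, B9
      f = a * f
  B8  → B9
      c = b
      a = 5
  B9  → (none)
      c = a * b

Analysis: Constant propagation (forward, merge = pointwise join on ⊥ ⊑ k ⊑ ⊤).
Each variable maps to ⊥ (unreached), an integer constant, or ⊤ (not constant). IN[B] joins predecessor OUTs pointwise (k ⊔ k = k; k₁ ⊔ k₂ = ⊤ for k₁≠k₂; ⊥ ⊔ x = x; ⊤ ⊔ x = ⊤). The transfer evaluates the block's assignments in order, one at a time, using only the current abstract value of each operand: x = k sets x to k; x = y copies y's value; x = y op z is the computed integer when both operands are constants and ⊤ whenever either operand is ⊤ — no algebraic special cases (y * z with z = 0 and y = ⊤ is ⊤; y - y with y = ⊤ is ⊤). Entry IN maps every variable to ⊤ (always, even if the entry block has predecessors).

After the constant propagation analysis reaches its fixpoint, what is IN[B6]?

Answer: {a: ⊤, b: ⊤, c: ⊤, d: -4, e: ⊤, f: 2}

Trace:
Per-block solution:
  B0: | IN=(all ⊤) | OUT={d:-4; rest ⊤}
  B1: | IN=(all ⊤) | OUT=(all ⊤)
  B2: | IN=(all ⊤) | OUT=(all ⊤)
  B3: | IN=(all ⊤) | OUT=(all ⊤)
  B4: | IN=(all ⊤) | OUT={d:-4, f:2; rest ⊤}
  B5: | IN={d:-4, f:2; rest ⊤} | OUT={d:-4, f:2; rest ⊤}
  B6: | IN={d:-4, f:2; rest ⊤} | OUT={b:-4, d:-8, e:-2, f:2; rest ⊤}
  B7: | IN={b:-4, d:-8, e:-2, f:2; rest ⊤} | OUT={b:-4, d:-8, e:-2; rest ⊤}
  B8: | IN=(all ⊤) | OUT={a:5; rest ⊤}
  B9: | IN=(all ⊤) | OUT=(all ⊤)

Merge at B6: IN[B6] = OUT[B5] = {a: ⊤, b: ⊤, c: ⊤, d: -4, e: ⊤, f: 2}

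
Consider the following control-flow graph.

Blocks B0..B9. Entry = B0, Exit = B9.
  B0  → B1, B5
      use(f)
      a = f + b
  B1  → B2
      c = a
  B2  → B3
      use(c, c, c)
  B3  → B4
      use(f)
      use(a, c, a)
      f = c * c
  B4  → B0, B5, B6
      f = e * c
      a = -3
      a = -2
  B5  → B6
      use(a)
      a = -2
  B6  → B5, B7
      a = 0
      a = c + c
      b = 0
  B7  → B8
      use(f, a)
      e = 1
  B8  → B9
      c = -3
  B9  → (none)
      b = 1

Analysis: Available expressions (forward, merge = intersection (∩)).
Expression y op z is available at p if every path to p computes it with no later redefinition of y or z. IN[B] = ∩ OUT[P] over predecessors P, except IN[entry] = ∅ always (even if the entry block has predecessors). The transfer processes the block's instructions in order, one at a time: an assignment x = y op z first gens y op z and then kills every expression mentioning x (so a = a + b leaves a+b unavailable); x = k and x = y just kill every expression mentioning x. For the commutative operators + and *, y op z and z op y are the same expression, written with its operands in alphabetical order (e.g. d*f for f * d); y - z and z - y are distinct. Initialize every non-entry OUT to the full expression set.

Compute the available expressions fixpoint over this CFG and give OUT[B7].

Fixpoint table:
  B0: | IN={} | OUT={b+f}
  B1: | IN={b+f} | OUT={b+f}
  B2: | IN={b+f} | OUT={b+f}
  B3: | IN={b+f} | OUT={c*c}
  B4: | IN={c*c} | OUT={c*c, c*e}
  B5: | IN={} | OUT={}
  B6: | IN={} | OUT={c+c}
  B7: | IN={c+c} | OUT={c+c}
  B8: | IN={c+c} | OUT={}
  B9: | IN={} | OUT={}

Merge at B7: IN[B7] = OUT[B6] = {c+c}
Applying B7's transfer function to that IN value gives OUT[B7] (row B7 above).

Answer: {c+c}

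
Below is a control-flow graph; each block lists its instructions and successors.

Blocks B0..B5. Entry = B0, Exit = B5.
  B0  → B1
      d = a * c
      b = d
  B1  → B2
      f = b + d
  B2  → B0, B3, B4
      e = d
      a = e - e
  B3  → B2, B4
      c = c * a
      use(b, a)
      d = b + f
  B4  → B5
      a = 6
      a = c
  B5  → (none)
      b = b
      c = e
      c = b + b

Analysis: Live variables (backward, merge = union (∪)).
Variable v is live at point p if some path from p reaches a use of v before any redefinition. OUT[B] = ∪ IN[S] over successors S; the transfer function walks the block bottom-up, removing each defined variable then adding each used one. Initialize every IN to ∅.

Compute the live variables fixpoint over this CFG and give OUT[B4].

Converged values:
  B0:   IN={a, c}   OUT={b, c, d}
  B1:   IN={b, c, d}   OUT={b, c, d, f}
  B2:   IN={b, c, d, f}   OUT={a, b, c, e, f}
  B3:   IN={a, b, c, e, f}   OUT={b, c, d, e, f}
  B4:   IN={b, c, e}   OUT={b, e}
  B5:   IN={b, e}   OUT={}

Merge at B4: OUT[B4] = IN[B5] = {b, e}

Answer: {b, e}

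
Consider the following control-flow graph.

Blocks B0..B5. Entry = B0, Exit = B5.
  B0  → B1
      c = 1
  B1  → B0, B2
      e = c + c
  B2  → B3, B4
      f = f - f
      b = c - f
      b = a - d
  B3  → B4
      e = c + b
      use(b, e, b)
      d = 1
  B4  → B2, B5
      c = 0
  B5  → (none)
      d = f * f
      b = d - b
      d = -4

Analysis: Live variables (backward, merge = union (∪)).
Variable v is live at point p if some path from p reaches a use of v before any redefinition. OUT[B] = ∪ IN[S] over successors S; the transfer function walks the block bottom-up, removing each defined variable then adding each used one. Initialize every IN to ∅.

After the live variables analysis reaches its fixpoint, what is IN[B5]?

Answer: {b, f}

Derivation:
Fixpoint table:
  B0:  IN={a, d, f}  OUT={a, c, d, f}
  B1:  IN={a, c, d, f}  OUT={a, c, d, f}
  B2:  IN={a, c, d, f}  OUT={a, b, c, d, f}
  B3:  IN={a, b, c, f}  OUT={a, b, d, f}
  B4:  IN={a, b, d, f}  OUT={a, b, c, d, f}
  B5:  IN={b, f}  OUT={}

B5 is the boundary node: OUT[B5] = {}
Applying B5's transfer function to that OUT value gives IN[B5] (row B5 above).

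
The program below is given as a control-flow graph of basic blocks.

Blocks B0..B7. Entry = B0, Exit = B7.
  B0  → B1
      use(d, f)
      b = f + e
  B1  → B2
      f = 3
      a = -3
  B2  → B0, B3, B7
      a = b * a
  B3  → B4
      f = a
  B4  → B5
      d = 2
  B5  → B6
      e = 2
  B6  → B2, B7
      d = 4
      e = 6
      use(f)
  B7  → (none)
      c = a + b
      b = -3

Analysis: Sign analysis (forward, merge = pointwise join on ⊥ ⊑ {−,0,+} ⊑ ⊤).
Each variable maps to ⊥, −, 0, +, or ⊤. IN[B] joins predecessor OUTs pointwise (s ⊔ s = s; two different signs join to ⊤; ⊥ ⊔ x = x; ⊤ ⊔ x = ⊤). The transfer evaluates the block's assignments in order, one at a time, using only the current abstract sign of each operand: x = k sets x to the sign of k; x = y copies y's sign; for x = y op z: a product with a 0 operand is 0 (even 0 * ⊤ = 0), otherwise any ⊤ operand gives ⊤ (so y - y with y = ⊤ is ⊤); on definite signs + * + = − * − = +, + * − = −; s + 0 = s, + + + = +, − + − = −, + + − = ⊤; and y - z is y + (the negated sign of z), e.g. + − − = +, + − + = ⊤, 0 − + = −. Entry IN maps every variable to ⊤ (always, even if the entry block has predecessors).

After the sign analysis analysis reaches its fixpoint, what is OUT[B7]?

Fixpoint table:
  B0:   IN=(all ⊤)   OUT=(all ⊤)
  B1:   IN=(all ⊤)   OUT={a:-, f:+; rest ⊤}
  B2:   IN=(all ⊤)   OUT=(all ⊤)
  B3:   IN=(all ⊤)   OUT=(all ⊤)
  B4:   IN=(all ⊤)   OUT={d:+; rest ⊤}
  B5:   IN={d:+; rest ⊤}   OUT={d:+, e:+; rest ⊤}
  B6:   IN={d:+, e:+; rest ⊤}   OUT={d:+, e:+; rest ⊤}
  B7:   IN=(all ⊤)   OUT={b:-; rest ⊤}

Merge at B7: IN[B7] = OUT[B2] ⊔ OUT[B6] = {a: ⊤, b: ⊤, c: ⊤, d: ⊤, e: ⊤, f: ⊤}
Applying B7's transfer function to that IN value gives OUT[B7] (row B7 above).

Answer: {a: ⊤, b: -, c: ⊤, d: ⊤, e: ⊤, f: ⊤}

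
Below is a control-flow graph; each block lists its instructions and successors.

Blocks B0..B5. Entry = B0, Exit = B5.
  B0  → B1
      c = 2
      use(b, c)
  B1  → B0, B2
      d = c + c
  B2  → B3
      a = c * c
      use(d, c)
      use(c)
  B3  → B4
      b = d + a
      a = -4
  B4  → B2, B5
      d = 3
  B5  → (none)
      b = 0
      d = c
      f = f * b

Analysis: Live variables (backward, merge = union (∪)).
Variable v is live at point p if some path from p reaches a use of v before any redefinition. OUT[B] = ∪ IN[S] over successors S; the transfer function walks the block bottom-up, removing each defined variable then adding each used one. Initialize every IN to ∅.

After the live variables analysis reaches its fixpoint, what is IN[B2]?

Answer: {c, d, f}

Derivation:
Per-block solution:
  B0:  IN={b, f}  OUT={b, c, f}
  B1:  IN={b, c, f}  OUT={b, c, d, f}
  B2:  IN={c, d, f}  OUT={a, c, d, f}
  B3:  IN={a, c, d, f}  OUT={c, f}
  B4:  IN={c, f}  OUT={c, d, f}
  B5:  IN={c, f}  OUT={}

Merge at B2: OUT[B2] = IN[B3] = {a, c, d, f}
Applying B2's transfer function to that OUT value gives IN[B2] (row B2 above).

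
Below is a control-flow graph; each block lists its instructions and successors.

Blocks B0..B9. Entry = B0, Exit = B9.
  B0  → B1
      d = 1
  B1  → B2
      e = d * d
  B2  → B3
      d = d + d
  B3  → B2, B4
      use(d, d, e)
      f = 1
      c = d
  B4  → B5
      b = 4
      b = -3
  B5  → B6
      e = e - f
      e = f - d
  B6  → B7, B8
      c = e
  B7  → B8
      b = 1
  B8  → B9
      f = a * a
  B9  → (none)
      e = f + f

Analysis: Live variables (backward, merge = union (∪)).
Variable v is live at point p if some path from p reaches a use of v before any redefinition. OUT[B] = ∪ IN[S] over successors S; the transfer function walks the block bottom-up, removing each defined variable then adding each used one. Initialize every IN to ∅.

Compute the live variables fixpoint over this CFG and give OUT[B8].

Answer: {f}

Derivation:
Per-block solution:
  B0: | IN={a} | OUT={a, d}
  B1: | IN={a, d} | OUT={a, d, e}
  B2: | IN={a, d, e} | OUT={a, d, e}
  B3: | IN={a, d, e} | OUT={a, d, e, f}
  B4: | IN={a, d, e, f} | OUT={a, d, e, f}
  B5: | IN={a, d, e, f} | OUT={a, e}
  B6: | IN={a, e} | OUT={a}
  B7: | IN={a} | OUT={a}
  B8: | IN={a} | OUT={f}
  B9: | IN={f} | OUT={}

Merge at B8: OUT[B8] = IN[B9] = {f}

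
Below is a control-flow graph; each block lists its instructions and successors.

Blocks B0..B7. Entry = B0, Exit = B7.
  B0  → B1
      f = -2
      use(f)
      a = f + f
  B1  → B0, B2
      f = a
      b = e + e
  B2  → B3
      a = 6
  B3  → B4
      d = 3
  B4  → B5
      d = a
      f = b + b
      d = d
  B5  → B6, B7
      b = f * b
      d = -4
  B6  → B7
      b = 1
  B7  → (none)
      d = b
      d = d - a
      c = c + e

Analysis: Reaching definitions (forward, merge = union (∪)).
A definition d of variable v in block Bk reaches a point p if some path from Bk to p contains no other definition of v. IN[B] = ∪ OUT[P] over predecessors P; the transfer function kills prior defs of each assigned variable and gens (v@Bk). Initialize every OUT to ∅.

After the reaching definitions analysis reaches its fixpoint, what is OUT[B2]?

Fixpoint table:
  B0:  IN={a@B0, b@B1, f@B1}  OUT={a@B0, b@B1, f@B0}
  B1:  IN={a@B0, b@B1, f@B0}  OUT={a@B0, b@B1, f@B1}
  B2:  IN={a@B0, b@B1, f@B1}  OUT={a@B2, b@B1, f@B1}
  B3:  IN={a@B2, b@B1, f@B1}  OUT={a@B2, b@B1, d@B3, f@B1}
  B4:  IN={a@B2, b@B1, d@B3, f@B1}  OUT={a@B2, b@B1, d@B4, f@B4}
  B5:  IN={a@B2, b@B1, d@B4, f@B4}  OUT={a@B2, b@B5, d@B5, f@B4}
  B6:  IN={a@B2, b@B5, d@B5, f@B4}  OUT={a@B2, b@B6, d@B5, f@B4}
  B7:  IN={a@B2, b@B5, b@B6, d@B5, f@B4}  OUT={a@B2, b@B5, b@B6, c@B7, d@B7, f@B4}

Merge at B2: IN[B2] = OUT[B1] = {a@B0, b@B1, f@B1}
Applying B2's transfer function to that IN value gives OUT[B2] (row B2 above).

Answer: {a@B2, b@B1, f@B1}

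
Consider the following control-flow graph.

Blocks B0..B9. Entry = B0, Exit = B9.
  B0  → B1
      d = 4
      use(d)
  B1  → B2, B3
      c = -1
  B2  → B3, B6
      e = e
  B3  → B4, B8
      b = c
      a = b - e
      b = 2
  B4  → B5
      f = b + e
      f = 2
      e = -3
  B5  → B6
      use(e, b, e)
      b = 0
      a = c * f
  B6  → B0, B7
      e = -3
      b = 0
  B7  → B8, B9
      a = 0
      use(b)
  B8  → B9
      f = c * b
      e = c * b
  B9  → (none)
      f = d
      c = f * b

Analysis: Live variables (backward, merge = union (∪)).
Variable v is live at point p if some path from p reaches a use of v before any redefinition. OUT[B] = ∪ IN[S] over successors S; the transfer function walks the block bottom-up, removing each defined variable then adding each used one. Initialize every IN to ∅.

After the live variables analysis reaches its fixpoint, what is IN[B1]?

Per-block solution:
  B0:  IN={e}  OUT={d, e}
  B1:  IN={d, e}  OUT={c, d, e}
  B2:  IN={c, d, e}  OUT={c, d, e}
  B3:  IN={c, d, e}  OUT={b, c, d, e}
  B4:  IN={b, c, d, e}  OUT={b, c, d, e, f}
  B5:  IN={b, c, d, e, f}  OUT={c, d}
  B6:  IN={c, d}  OUT={b, c, d, e}
  B7:  IN={b, c, d}  OUT={b, c, d}
  B8:  IN={b, c, d}  OUT={b, d}
  B9:  IN={b, d}  OUT={}

Merge at B1: OUT[B1] = IN[B2] ⊔ IN[B3] = {c, d, e}
Applying B1's transfer function to that OUT value gives IN[B1] (row B1 above).

Answer: {d, e}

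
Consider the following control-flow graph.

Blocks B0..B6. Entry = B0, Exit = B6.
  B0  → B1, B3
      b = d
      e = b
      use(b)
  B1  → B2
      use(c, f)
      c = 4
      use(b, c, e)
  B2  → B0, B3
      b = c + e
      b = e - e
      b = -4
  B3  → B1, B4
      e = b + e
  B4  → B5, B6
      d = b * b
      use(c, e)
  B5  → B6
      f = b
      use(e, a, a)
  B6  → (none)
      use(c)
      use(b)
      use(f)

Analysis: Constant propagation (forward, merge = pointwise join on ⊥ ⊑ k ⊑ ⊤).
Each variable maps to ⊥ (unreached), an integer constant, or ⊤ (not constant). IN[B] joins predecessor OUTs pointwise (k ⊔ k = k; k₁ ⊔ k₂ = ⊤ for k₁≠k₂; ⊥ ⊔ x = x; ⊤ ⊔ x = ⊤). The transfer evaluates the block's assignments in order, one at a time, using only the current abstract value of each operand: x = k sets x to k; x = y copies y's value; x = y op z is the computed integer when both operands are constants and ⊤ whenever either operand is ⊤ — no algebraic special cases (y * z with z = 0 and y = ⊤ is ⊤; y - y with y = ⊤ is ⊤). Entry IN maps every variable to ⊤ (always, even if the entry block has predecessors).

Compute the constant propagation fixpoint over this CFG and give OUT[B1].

Per-block solution:
  B0:   IN=(all ⊤)   OUT=(all ⊤)
  B1:   IN=(all ⊤)   OUT={c:4; rest ⊤}
  B2:   IN={c:4; rest ⊤}   OUT={b:-4, c:4; rest ⊤}
  B3:   IN=(all ⊤)   OUT=(all ⊤)
  B4:   IN=(all ⊤)   OUT=(all ⊤)
  B5:   IN=(all ⊤)   OUT=(all ⊤)
  B6:   IN=(all ⊤)   OUT=(all ⊤)

Merge at B1: IN[B1] = OUT[B0] ⊔ OUT[B3] = {a: ⊤, b: ⊤, c: ⊤, d: ⊤, e: ⊤, f: ⊤}
Applying B1's transfer function to that IN value gives OUT[B1] (row B1 above).

Answer: {a: ⊤, b: ⊤, c: 4, d: ⊤, e: ⊤, f: ⊤}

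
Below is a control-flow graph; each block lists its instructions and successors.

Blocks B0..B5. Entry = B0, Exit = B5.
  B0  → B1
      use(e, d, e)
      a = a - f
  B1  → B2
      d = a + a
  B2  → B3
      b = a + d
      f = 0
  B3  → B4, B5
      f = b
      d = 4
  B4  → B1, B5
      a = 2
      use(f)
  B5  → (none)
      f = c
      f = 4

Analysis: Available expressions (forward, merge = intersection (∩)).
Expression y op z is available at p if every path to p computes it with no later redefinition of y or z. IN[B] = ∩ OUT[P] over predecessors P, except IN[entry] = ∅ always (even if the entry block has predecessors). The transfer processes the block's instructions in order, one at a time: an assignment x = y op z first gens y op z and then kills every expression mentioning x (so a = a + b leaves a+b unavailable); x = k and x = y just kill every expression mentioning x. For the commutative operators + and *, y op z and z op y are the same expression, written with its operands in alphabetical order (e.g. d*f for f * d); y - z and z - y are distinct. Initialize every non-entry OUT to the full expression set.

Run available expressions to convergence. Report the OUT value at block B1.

Answer: {a+a}

Derivation:
Fixpoint table:
  B0: | IN={} | OUT={}
  B1: | IN={} | OUT={a+a}
  B2: | IN={a+a} | OUT={a+a, a+d}
  B3: | IN={a+a, a+d} | OUT={a+a}
  B4: | IN={a+a} | OUT={}
  B5: | IN={} | OUT={}

Merge at B1: IN[B1] = OUT[B0] ∩ OUT[B4] = {}
Applying B1's transfer function to that IN value gives OUT[B1] (row B1 above).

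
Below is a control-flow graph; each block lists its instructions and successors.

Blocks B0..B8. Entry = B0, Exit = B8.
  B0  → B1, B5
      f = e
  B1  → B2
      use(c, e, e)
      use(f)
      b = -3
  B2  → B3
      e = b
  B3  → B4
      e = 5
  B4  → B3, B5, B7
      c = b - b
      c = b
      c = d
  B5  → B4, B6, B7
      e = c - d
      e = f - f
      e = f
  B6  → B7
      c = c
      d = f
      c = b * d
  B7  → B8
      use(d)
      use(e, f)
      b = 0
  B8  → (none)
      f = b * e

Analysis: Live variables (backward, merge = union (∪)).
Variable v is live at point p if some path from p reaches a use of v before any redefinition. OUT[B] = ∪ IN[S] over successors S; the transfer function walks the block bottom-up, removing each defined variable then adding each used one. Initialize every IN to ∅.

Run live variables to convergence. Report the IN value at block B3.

Converged values:
  B0: | IN={b, c, d, e} | OUT={b, c, d, e, f}
  B1: | IN={c, d, e, f} | OUT={b, d, f}
  B2: | IN={b, d, f} | OUT={b, d, f}
  B3: | IN={b, d, f} | OUT={b, d, e, f}
  B4: | IN={b, d, e, f} | OUT={b, c, d, e, f}
  B5: | IN={b, c, d, f} | OUT={b, c, d, e, f}
  B6: | IN={b, c, e, f} | OUT={d, e, f}
  B7: | IN={d, e, f} | OUT={b, e}
  B8: | IN={b, e} | OUT={}

Merge at B3: OUT[B3] = IN[B4] = {b, d, e, f}
Applying B3's transfer function to that OUT value gives IN[B3] (row B3 above).

Answer: {b, d, f}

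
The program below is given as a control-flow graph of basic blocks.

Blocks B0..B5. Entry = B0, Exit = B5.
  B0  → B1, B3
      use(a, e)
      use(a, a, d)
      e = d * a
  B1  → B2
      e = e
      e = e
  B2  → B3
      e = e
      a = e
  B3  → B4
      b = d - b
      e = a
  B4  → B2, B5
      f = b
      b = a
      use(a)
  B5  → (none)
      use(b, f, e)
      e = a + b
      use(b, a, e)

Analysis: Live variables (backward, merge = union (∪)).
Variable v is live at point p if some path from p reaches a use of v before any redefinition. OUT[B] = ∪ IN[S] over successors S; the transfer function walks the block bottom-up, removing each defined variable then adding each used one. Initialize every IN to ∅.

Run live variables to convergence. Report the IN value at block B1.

Converged values:
  B0:  IN={a, b, d, e}  OUT={a, b, d, e}
  B1:  IN={b, d, e}  OUT={b, d, e}
  B2:  IN={b, d, e}  OUT={a, b, d}
  B3:  IN={a, b, d}  OUT={a, b, d, e}
  B4:  IN={a, b, d, e}  OUT={a, b, d, e, f}
  B5:  IN={a, b, e, f}  OUT={}

Merge at B1: OUT[B1] = IN[B2] = {b, d, e}
Applying B1's transfer function to that OUT value gives IN[B1] (row B1 above).

Answer: {b, d, e}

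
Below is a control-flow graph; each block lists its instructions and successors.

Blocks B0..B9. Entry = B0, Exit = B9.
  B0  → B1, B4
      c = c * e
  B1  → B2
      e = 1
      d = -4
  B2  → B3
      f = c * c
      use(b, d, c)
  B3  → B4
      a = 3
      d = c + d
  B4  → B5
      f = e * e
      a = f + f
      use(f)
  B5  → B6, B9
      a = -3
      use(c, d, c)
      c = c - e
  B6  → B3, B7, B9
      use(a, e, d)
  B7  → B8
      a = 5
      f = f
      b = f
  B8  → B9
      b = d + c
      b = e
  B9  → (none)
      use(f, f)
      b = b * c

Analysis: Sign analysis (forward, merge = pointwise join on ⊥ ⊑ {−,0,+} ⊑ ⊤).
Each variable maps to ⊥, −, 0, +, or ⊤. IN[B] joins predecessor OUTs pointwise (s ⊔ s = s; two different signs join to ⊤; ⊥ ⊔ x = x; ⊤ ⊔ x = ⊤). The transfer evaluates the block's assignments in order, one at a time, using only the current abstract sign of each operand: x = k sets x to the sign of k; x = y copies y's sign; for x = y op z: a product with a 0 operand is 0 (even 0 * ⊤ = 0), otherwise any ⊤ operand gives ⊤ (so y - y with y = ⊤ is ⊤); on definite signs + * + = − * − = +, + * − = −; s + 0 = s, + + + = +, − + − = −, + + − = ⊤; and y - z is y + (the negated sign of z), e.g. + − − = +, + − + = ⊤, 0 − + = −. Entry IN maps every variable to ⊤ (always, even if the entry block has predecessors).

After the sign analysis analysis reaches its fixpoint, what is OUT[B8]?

Answer: {a: +, b: ⊤, c: ⊤, d: ⊤, e: ⊤, f: ⊤}

Derivation:
Per-block solution:
  B0:  IN=(all ⊤)  OUT=(all ⊤)
  B1:  IN=(all ⊤)  OUT={d:-, e:+; rest ⊤}
  B2:  IN={d:-, e:+; rest ⊤}  OUT={d:-, e:+; rest ⊤}
  B3:  IN=(all ⊤)  OUT={a:+; rest ⊤}
  B4:  IN=(all ⊤)  OUT=(all ⊤)
  B5:  IN=(all ⊤)  OUT={a:-; rest ⊤}
  B6:  IN={a:-; rest ⊤}  OUT={a:-; rest ⊤}
  B7:  IN={a:-; rest ⊤}  OUT={a:+; rest ⊤}
  B8:  IN={a:+; rest ⊤}  OUT={a:+; rest ⊤}
  B9:  IN=(all ⊤)  OUT=(all ⊤)

Merge at B8: IN[B8] = OUT[B7] = {a: +, b: ⊤, c: ⊤, d: ⊤, e: ⊤, f: ⊤}
Applying B8's transfer function to that IN value gives OUT[B8] (row B8 above).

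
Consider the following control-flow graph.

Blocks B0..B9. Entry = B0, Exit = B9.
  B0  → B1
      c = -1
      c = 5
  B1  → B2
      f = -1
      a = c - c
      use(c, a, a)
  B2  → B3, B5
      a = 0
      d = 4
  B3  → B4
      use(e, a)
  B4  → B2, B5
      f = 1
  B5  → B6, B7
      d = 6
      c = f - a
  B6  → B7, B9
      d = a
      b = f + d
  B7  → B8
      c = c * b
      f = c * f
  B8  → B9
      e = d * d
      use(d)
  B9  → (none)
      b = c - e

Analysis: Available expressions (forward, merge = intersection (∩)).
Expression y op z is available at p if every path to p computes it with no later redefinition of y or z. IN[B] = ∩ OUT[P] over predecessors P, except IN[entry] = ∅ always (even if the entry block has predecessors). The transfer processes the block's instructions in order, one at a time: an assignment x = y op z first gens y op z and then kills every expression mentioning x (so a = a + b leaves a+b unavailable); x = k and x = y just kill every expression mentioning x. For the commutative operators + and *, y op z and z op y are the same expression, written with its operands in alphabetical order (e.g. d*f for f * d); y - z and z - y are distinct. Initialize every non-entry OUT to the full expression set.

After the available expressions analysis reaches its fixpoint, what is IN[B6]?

Answer: {f-a}

Working:
Converged values:
  B0: | IN={} | OUT={}
  B1: | IN={} | OUT={c-c}
  B2: | IN={c-c} | OUT={c-c}
  B3: | IN={c-c} | OUT={c-c}
  B4: | IN={c-c} | OUT={c-c}
  B5: | IN={c-c} | OUT={f-a}
  B6: | IN={f-a} | OUT={d+f, f-a}
  B7: | IN={f-a} | OUT={}
  B8: | IN={} | OUT={d*d}
  B9: | IN={} | OUT={c-e}

Merge at B6: IN[B6] = OUT[B5] = {f-a}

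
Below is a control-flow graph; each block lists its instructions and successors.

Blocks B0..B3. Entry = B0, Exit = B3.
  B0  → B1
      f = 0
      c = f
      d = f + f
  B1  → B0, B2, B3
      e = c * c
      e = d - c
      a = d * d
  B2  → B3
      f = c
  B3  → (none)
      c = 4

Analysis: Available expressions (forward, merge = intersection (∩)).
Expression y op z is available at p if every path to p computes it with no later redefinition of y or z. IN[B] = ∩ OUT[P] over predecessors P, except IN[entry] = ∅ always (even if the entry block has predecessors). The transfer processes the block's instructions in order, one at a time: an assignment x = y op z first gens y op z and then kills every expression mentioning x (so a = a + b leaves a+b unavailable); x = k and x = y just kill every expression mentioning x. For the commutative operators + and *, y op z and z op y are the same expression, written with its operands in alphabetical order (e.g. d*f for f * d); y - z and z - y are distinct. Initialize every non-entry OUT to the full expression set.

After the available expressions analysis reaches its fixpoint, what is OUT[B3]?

Answer: {d*d}

Derivation:
Per-block solution:
  B0:  IN={}  OUT={f+f}
  B1:  IN={f+f}  OUT={c*c, d*d, d-c, f+f}
  B2:  IN={c*c, d*d, d-c, f+f}  OUT={c*c, d*d, d-c}
  B3:  IN={c*c, d*d, d-c}  OUT={d*d}

Merge at B3: IN[B3] = OUT[B1] ∩ OUT[B2] = {c*c, d*d, d-c}
Applying B3's transfer function to that IN value gives OUT[B3] (row B3 above).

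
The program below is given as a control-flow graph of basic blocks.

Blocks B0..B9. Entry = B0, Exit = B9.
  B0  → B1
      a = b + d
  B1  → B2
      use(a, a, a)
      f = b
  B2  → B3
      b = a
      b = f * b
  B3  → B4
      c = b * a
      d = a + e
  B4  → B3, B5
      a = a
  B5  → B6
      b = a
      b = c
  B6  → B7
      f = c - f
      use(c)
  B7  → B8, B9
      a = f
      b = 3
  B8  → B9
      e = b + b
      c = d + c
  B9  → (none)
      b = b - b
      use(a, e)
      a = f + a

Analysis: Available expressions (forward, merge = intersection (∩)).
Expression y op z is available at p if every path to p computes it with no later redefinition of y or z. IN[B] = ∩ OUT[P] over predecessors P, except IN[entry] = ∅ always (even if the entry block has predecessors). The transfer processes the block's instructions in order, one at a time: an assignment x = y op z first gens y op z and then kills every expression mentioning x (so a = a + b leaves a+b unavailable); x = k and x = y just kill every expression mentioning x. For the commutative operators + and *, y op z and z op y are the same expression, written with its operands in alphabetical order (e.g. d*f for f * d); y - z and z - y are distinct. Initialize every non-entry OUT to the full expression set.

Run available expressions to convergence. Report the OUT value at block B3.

Answer: {a*b, a+e}

Derivation:
Fixpoint table:
  B0:  IN={}  OUT={b+d}
  B1:  IN={b+d}  OUT={b+d}
  B2:  IN={b+d}  OUT={}
  B3:  IN={}  OUT={a*b, a+e}
  B4:  IN={a*b, a+e}  OUT={}
  B5:  IN={}  OUT={}
  B6:  IN={}  OUT={}
  B7:  IN={}  OUT={}
  B8:  IN={}  OUT={b+b}
  B9:  IN={}  OUT={}

Merge at B3: IN[B3] = OUT[B2] ∩ OUT[B4] = {}
Applying B3's transfer function to that IN value gives OUT[B3] (row B3 above).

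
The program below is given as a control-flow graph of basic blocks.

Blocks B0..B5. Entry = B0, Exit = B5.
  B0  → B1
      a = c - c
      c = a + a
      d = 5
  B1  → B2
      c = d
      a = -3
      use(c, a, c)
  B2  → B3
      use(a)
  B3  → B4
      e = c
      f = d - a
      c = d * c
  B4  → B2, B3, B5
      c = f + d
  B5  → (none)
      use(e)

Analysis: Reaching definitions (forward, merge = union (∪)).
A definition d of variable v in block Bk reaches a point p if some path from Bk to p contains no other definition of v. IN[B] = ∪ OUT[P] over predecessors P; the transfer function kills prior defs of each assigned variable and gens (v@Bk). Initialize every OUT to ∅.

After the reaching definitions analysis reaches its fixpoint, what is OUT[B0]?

Per-block solution:
  B0: | IN={} | OUT={a@B0, c@B0, d@B0}
  B1: | IN={a@B0, c@B0, d@B0} | OUT={a@B1, c@B1, d@B0}
  B2: | IN={a@B1, c@B1, c@B4, d@B0, e@B3, f@B3} | OUT={a@B1, c@B1, c@B4, d@B0, e@B3, f@B3}
  B3: | IN={a@B1, c@B1, c@B4, d@B0, e@B3, f@B3} | OUT={a@B1, c@B3, d@B0, e@B3, f@B3}
  B4: | IN={a@B1, c@B3, d@B0, e@B3, f@B3} | OUT={a@B1, c@B4, d@B0, e@B3, f@B3}
  B5: | IN={a@B1, c@B4, d@B0, e@B3, f@B3} | OUT={a@B1, c@B4, d@B0, e@B3, f@B3}

B0 is the boundary node: IN[B0] = {}
Applying B0's transfer function to that IN value gives OUT[B0] (row B0 above).

Answer: {a@B0, c@B0, d@B0}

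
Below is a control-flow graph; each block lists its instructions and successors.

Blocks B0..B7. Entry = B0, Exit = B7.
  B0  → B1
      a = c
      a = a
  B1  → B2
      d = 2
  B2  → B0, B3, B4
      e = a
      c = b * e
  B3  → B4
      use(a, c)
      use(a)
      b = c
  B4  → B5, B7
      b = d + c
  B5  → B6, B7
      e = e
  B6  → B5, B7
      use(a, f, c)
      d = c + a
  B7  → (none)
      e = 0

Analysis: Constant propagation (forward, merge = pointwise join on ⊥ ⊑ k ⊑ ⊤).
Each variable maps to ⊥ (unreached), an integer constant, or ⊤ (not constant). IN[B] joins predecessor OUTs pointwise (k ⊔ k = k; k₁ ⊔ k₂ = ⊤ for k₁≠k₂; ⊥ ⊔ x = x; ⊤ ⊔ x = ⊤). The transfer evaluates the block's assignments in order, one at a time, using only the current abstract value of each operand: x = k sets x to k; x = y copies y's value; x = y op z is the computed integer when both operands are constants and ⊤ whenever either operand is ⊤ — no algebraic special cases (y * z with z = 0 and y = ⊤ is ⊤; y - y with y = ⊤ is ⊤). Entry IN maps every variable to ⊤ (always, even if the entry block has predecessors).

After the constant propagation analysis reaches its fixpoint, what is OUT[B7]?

Answer: {a: ⊤, b: ⊤, c: ⊤, d: ⊤, e: 0, f: ⊤}

Trace:
Converged values:
  B0:  IN=(all ⊤)  OUT=(all ⊤)
  B1:  IN=(all ⊤)  OUT={d:2; rest ⊤}
  B2:  IN={d:2; rest ⊤}  OUT={d:2; rest ⊤}
  B3:  IN={d:2; rest ⊤}  OUT={d:2; rest ⊤}
  B4:  IN={d:2; rest ⊤}  OUT={d:2; rest ⊤}
  B5:  IN=(all ⊤)  OUT=(all ⊤)
  B6:  IN=(all ⊤)  OUT=(all ⊤)
  B7:  IN=(all ⊤)  OUT={e:0; rest ⊤}

Merge at B7: IN[B7] = OUT[B4] ⊔ OUT[B5] ⊔ OUT[B6] = {a: ⊤, b: ⊤, c: ⊤, d: ⊤, e: ⊤, f: ⊤}
Applying B7's transfer function to that IN value gives OUT[B7] (row B7 above).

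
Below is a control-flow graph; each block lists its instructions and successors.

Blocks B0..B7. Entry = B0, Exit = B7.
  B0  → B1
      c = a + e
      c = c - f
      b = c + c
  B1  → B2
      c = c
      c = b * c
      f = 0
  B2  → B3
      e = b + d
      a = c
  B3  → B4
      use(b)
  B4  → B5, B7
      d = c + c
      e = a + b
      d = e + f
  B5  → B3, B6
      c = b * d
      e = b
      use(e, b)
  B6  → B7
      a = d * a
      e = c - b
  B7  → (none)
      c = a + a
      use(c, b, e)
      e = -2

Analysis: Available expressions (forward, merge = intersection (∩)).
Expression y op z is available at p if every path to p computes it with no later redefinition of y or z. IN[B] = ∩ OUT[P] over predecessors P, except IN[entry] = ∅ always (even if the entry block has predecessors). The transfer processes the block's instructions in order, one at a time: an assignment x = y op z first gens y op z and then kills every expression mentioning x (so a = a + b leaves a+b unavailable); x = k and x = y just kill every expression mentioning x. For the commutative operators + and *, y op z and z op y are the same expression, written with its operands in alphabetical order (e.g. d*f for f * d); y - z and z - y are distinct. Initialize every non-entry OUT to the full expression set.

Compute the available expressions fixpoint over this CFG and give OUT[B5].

Converged values:
  B0: | IN={} | OUT={a+e, c+c}
  B1: | IN={a+e, c+c} | OUT={a+e}
  B2: | IN={a+e} | OUT={b+d}
  B3: | IN={} | OUT={}
  B4: | IN={} | OUT={a+b, c+c, e+f}
  B5: | IN={a+b, c+c, e+f} | OUT={a+b, b*d}
  B6: | IN={a+b, b*d} | OUT={b*d, c-b}
  B7: | IN={} | OUT={a+a}

Merge at B5: IN[B5] = OUT[B4] = {a+b, c+c, e+f}
Applying B5's transfer function to that IN value gives OUT[B5] (row B5 above).

Answer: {a+b, b*d}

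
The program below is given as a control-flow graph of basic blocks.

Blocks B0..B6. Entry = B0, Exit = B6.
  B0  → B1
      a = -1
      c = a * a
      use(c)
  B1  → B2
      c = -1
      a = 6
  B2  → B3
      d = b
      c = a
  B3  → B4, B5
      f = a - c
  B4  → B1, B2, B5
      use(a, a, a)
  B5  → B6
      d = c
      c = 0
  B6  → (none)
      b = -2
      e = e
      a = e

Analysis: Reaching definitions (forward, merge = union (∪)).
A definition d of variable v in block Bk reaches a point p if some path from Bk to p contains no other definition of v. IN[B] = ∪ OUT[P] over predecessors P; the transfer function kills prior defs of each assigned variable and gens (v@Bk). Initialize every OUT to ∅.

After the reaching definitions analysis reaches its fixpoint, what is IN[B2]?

Answer: {a@B1, c@B1, c@B2, d@B2, f@B3}

Derivation:
Per-block solution:
  B0:   IN={}   OUT={a@B0, c@B0}
  B1:   IN={a@B0, a@B1, c@B0, c@B2, d@B2, f@B3}   OUT={a@B1, c@B1, d@B2, f@B3}
  B2:   IN={a@B1, c@B1, c@B2, d@B2, f@B3}   OUT={a@B1, c@B2, d@B2, f@B3}
  B3:   IN={a@B1, c@B2, d@B2, f@B3}   OUT={a@B1, c@B2, d@B2, f@B3}
  B4:   IN={a@B1, c@B2, d@B2, f@B3}   OUT={a@B1, c@B2, d@B2, f@B3}
  B5:   IN={a@B1, c@B2, d@B2, f@B3}   OUT={a@B1, c@B5, d@B5, f@B3}
  B6:   IN={a@B1, c@B5, d@B5, f@B3}   OUT={a@B6, b@B6, c@B5, d@B5, e@B6, f@B3}

Merge at B2: IN[B2] = OUT[B1] ⊔ OUT[B4] = {a@B1, c@B1, c@B2, d@B2, f@B3}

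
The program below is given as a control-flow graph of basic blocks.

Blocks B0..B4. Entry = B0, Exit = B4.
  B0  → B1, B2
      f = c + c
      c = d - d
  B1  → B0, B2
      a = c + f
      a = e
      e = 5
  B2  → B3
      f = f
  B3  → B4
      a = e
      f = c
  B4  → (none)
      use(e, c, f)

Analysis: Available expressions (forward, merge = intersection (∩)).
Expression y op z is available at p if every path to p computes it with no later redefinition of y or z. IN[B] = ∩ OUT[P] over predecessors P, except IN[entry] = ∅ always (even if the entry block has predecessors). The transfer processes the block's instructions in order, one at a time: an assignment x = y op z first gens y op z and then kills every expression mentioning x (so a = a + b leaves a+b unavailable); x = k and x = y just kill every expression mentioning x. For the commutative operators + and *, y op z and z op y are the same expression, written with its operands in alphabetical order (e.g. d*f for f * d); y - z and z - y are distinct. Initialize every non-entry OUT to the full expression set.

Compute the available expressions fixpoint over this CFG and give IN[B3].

Per-block solution:
  B0:  IN={}  OUT={d-d}
  B1:  IN={d-d}  OUT={c+f, d-d}
  B2:  IN={d-d}  OUT={d-d}
  B3:  IN={d-d}  OUT={d-d}
  B4:  IN={d-d}  OUT={d-d}

Merge at B3: IN[B3] = OUT[B2] = {d-d}

Answer: {d-d}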